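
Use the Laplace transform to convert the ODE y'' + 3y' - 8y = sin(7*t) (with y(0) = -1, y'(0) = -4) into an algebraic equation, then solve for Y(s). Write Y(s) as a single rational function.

Y(s) = (-s^3 - 7*s^2 - 49*s - 336)/(s^4 + 3*s^3 + 41*s^2 + 147*s - 392)

Transform both sides with L{·}.
The derivative rules (L{y''} = s^2 Y - s·y(0) - y'(0) and L{y'} = sY - y(0), with y(0) = -1, y'(0) = -4) turn the left side into (s^2 + 3*s - 8)Y - (-s - 7).
The right side is L{sin(7*t)} = 7/(s^2 + 49).
So (s^2 + 3*s - 8)Y = 7/(s^2 + 49) + (-s - 7).
Isolate Y and clear denominators.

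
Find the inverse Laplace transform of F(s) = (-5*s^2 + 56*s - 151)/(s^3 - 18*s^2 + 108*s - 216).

Factor the denominator: s^3 - 18*s^2 + 108*s - 216 = (s - 6)^3.
Partial fraction decomposition gives [-5/(s - 6)] + [-4/(s - 6)^2] + [5/(s - 6)^3].
Invert each term: -5/(s - 6) ↔ -5e^(6t); -4/(s - 6)^2 ↔ -4t·e^(6t); 5/(s - 6)^3 ↔ (5/2)t^2·e^(6t).

5*t^2*exp(6*t)/2 - 4*t*exp(6*t) - 5*exp(6*t)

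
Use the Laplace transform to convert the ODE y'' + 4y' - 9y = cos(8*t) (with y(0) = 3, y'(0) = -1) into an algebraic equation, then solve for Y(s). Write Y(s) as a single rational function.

Y(s) = (3*s^3 + 11*s^2 + 193*s + 704)/(s^4 + 4*s^3 + 55*s^2 + 256*s - 576)

Take the Laplace transform of both sides.
With L{y''} = s^2 Y - s·y(0) - y'(0) and L{y'} = sY - y(0), with y(0) = 3, y'(0) = -1: the LHS transforms to (s^2 + 4*s - 9)Y - (3*s + 11).
The right side is L{cos(8*t)} = s/(s^2 + 64).
So (s^2 + 4*s - 9)Y = s/(s^2 + 64) + (3*s + 11).
Divide through and combine into a single rational function.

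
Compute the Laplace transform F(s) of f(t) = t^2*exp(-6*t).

F(s) = 2/(s + 6)^3

L{e^(-6t)} = 1/(s + 6).
Then apply L{t^2·g(t)} = (-1)^2 d^2/ds^2[G(s)] with G(s) = 1/(s + 6):
differentiating 2 times and applying the sign gives 2/(s + 6)^3.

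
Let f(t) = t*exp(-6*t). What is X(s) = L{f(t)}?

L{e^(-6t)} = 1/(s + 6).
Then apply L{t·g(t)} = -d/ds[G(s)] with G(s) = 1/(s + 6):
differentiating 1 time and applying the sign gives (s + 6)^(-2).

X(s) = (s + 6)^(-2)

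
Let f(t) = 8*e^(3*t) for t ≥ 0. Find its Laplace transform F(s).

L{8} = 8/s.
By the first shifting theorem, multiplying by e^(3t) replaces s with s - 3.

F(s) = 8/(s - 3)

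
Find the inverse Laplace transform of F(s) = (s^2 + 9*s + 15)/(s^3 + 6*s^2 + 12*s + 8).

t^2*exp(-2*t)/2 + 5*t*exp(-2*t) + exp(-2*t)

Factor the denominator: s^3 + 6*s^2 + 12*s + 8 = (s + 2)^3.
Partial fraction decomposition gives [1/(s + 2)] + [5/(s + 2)^2] + [(s + 2)^(-3)].
Invert each term: 1/(s + 2) ↔ e^(-2t); 5/(s + 2)^2 ↔ 5t·e^(-2t); 1/(s + 2)^3 ↔ (1/2)t^2·e^(-2t).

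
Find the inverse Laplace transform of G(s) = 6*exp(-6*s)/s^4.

Heaviside(t - 6)*((t - 6)^3)

The factor e^(-6s) signals a time shift by c = 6 (second shifting theorem).
L{t^3} = 3!/s^4 = 6/s^4, so L^-1{6/s^4} = t^3.
Hence the inverse is u(t - 6) times that function evaluated at t - 6.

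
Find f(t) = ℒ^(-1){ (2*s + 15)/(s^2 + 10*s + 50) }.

Complete the square in the denominator: s^2 + 10*s + 50 = (s + 5)^2 + 5^2.
Split the numerator to match: 2*s + 15 = 2·(s + 5) + 1·5.
Invert each term: 2·(s + 5)/((s + 5)^2 + 25) ↔ 2e^(-5t)cos(5t); 1·5/((s + 5)^2 + 25) ↔ e^(-5t)sin(5t).

f(t) = exp(-5*t)*sin(5*t) + 2*exp(-5*t)*cos(5*t)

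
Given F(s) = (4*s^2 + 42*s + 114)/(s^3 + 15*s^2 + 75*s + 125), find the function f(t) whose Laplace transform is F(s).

Factor the denominator: s^3 + 15*s^2 + 75*s + 125 = (s + 5)^3.
Partial fraction decomposition gives [4/(s + 5)] + [2/(s + 5)^2] + [4/(s + 5)^3].
Invert each term: 4/(s + 5) ↔ 4e^(-5t); 2/(s + 5)^2 ↔ 2t·e^(-5t); 4/(s + 5)^3 ↔ (2)t^2·e^(-5t).

f(t) = 2*t^2*exp(-5*t) + 2*t*exp(-5*t) + 4*exp(-5*t)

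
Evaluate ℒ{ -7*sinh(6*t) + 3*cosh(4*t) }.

The transform is linear, so treat each term independently.
(3)·[L{cosh(4t)} = s/(s^2 - 16)]; (-7)·[L{sinh(6t)} = 6/(s^2 - 36)].

3*s/(s^2 - 16) - 42/(s^2 - 36)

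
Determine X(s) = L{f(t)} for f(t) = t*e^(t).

X(s) = (s - 1)^(-2)

L{e^(t)} = 1/(s - 1).
Then apply L{t·g(t)} = -d/ds[G(s)] with G(s) = 1/(s - 1):
differentiating 1 time and applying the sign gives (s - 1)^(-2).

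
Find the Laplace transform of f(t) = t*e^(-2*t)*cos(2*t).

s*(s + 4)/(s^2 + 4*s + 8)^2

L{cos(2t)} = s/(s^2 + 4).
Multiplying by e^(-2t) shifts s → s + 2, so L{e^(-2*t)*cos(2*t)} = (s + 2)/((s + 2)^2 + 4).
Then apply L{t·g(t)} = -d/ds[G(s)] with G(s) = (s + 2)/((s + 2)^2 + 4):
differentiating 1 time and applying the sign gives s*(s + 4)/(s^2 + 4*s + 8)^2.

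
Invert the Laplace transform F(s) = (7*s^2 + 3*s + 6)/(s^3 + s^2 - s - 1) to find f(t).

f(t) = -5*t*exp(-t) + 4*exp(t) + 3*exp(-t)

Factor the denominator: s^3 + s^2 - s - 1 = (s - 1)*(s + 1)^2.
Partial fraction decomposition gives [3/(s + 1)] + [-5/(s + 1)^2] + [4/(s - 1)].
Invert each term: 3/(s + 1) ↔ 3e^(-t); -5/(s + 1)^2 ↔ -5t·e^(-t); 4/(s - 1) ↔ 4e^(t).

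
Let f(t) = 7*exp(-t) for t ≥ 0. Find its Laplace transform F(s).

L{7} = 7/s.
By the first shifting theorem, multiplying by e^(-t) replaces s with s + 1.

F(s) = 7/(s + 1)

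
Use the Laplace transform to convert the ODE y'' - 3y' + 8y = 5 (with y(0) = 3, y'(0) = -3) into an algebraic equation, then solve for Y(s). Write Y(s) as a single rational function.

Y(s) = (3*s^2 - 12*s + 5)/(s^3 - 3*s^2 + 8*s)

Laplace-transform each side.
The derivative rules (L{y''} = s^2 Y - s·y(0) - y'(0) and L{y'} = sY - y(0), with y(0) = 3, y'(0) = -3) turn the left side into (s^2 - 3*s + 8)Y - (3*s - 12).
The right side is L{5} = 5/s.
So (s^2 - 3*s + 8)Y = 5/s + (3*s - 12).
Isolate Y and clear denominators.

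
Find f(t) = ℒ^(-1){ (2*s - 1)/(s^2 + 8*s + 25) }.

Complete the square in the denominator: s^2 + 8*s + 25 = (s + 4)^2 + 3^2.
Split the numerator to match: 2*s - 1 = 2·(s + 4) - 3·3.
Invert each term: 2·(s + 4)/((s + 4)^2 + 9) ↔ 2e^(-4t)cos(3t); -3·3/((s + 4)^2 + 9) ↔ -3e^(-4t)sin(3t).

f(t) = -3*exp(-4*t)*sin(3*t) + 2*exp(-4*t)*cos(3*t)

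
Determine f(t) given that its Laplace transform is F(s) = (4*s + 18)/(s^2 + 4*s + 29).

f(t) = 2*exp(-2*t)*sin(5*t) + 4*exp(-2*t)*cos(5*t)

Complete the square in the denominator: s^2 + 4*s + 29 = (s + 2)^2 + 5^2.
Split the numerator to match: 4*s + 18 = 4·(s + 2) + 2·5.
Invert each term: 4·(s + 2)/((s + 2)^2 + 25) ↔ 4e^(-2t)cos(5t); 2·5/((s + 2)^2 + 25) ↔ 2e^(-2t)sin(5t).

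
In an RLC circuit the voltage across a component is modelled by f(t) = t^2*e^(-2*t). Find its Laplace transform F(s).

L{e^(-2t)} = 1/(s + 2).
Then apply L{t^2·g(t)} = (-1)^2 d^2/ds^2[G(s)] with G(s) = 1/(s + 2):
differentiating 2 times and applying the sign gives 2/(s + 2)^3.

F(s) = 2/(s + 2)^3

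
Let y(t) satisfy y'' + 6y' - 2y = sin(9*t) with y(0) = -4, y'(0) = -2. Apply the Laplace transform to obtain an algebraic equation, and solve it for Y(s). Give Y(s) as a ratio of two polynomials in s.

Y(s) = (-4*s^3 - 26*s^2 - 324*s - 2097)/(s^4 + 6*s^3 + 79*s^2 + 486*s - 162)

Take the Laplace transform of both sides.
Using L{y''} = s^2 Y - s·y(0) - y'(0) and L{y'} = sY - y(0), with y(0) = -4, y'(0) = -2, the left side becomes (s^2 + 6*s - 2)Y - (-4*s - 26).
The right side is L{sin(9*t)} = 9/(s^2 + 81).
So (s^2 + 6*s - 2)Y = 9/(s^2 + 81) + (-4*s - 26).
Divide through and combine into a single rational function.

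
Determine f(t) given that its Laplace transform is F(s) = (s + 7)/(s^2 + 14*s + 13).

f(t) = exp(-7*t)*cosh(6*t)

Rewrite the denominator: s^2 + 14*s + 13 = (s + 7)^2 - 36.
The form in (s + 7) signals a first-shifting-theorem factor e^(-7t).
Since L{cosh(6t)} = s/(s^2 - 36), the inverse is e^(-7*t)*cosh(6*t).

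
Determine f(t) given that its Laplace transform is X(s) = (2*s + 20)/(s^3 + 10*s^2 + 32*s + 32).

Factor the denominator: s^3 + 10*s^2 + 32*s + 32 = (s + 2)*(s + 4)^2.
Partial fraction decomposition gives [-4/(s + 4)] + [-6/(s + 4)^2] + [4/(s + 2)].
Invert each term: -4/(s + 4) ↔ -4e^(-4t); -6/(s + 4)^2 ↔ -6t·e^(-4t); 4/(s + 2) ↔ 4e^(-2t).

f(t) = -6*t*exp(-4*t) + 4*exp(-2*t) - 4*exp(-4*t)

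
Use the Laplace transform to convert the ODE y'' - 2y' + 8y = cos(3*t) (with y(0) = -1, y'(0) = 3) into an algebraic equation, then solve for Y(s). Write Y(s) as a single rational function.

Take the Laplace transform of both sides.
Using L{y''} = s^2 Y - s·y(0) - y'(0) and L{y'} = sY - y(0), with y(0) = -1, y'(0) = 3, the left side becomes (s^2 - 2*s + 8)Y - (-s + 5).
The right side is L{cos(3*t)} = s/(s^2 + 9).
So (s^2 - 2*s + 8)Y = s/(s^2 + 9) + (-s + 5).
Divide through and combine into a single rational function.

Y(s) = (-s^3 + 5*s^2 - 8*s + 45)/(s^4 - 2*s^3 + 17*s^2 - 18*s + 72)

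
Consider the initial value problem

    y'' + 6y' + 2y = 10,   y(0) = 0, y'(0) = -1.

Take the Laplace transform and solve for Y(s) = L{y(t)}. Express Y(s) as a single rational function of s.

Take the Laplace transform of both sides.
Using L{y''} = s^2 Y - s·y(0) - y'(0) and L{y'} = sY - y(0), with y(0) = 0, y'(0) = -1, the left side becomes (s^2 + 6*s + 2)Y - (-1).
The right side is L{10} = 10/s.
So (s^2 + 6*s + 2)Y = 10/s + (-1).
Solve for Y(s) and write it as one ratio of polynomials.

Y(s) = (-s + 10)/(s^3 + 6*s^2 + 2*s)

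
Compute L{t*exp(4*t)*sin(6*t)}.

L{sin(6t)} = 6/(s^2 + 36).
Multiplying by e^(4t) shifts s → s - 4, so L{exp(4*t)*sin(6*t)} = 6/((s - 4)^2 + 36).
Then apply L{t·g(t)} = -d/ds[G(s)] with G(s) = 6/((s - 4)^2 + 36):
differentiating 1 time and applying the sign gives 12*(s - 4)/(s^2 - 8*s + 52)^2.

12*(s - 4)/(s^2 - 8*s + 52)^2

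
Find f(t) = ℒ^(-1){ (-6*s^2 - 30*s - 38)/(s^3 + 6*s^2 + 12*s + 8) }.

f(t) = -t^2*exp(-2*t) - 6*t*exp(-2*t) - 6*exp(-2*t)

Factor the denominator: s^3 + 6*s^2 + 12*s + 8 = (s + 2)^3.
Partial fraction decomposition gives [-6/(s + 2)] + [-6/(s + 2)^2] + [-2/(s + 2)^3].
Invert each term: -6/(s + 2) ↔ -6e^(-2t); -6/(s + 2)^2 ↔ -6t·e^(-2t); -2/(s + 2)^3 ↔ (-1)t^2·e^(-2t).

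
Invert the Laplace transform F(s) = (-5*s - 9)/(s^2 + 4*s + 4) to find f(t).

f(t) = t*exp(-2*t) - 5*exp(-2*t)

Factor the denominator: s^2 + 4*s + 4 = (s + 2)^2.
Partial fraction decomposition gives [-5/(s + 2)] + [(s + 2)^(-2)].
Invert each term: -5/(s + 2) ↔ -5e^(-2t); 1/(s + 2)^2 ↔ t·e^(-2t).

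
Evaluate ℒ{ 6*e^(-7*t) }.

6/(s + 7)

L{6} = 6/s.
By the first shifting theorem, multiplying by e^(-7t) replaces s with s + 7.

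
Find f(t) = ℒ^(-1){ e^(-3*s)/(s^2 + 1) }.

The factor e^(-3s) signals a time shift by c = 3 (second shifting theorem).
L{sin(t)} = 1/(s^2 + 1), so L^-1{1/(s^2 + 1)} = sin(t).
Hence the inverse is u(t - 3) times that function evaluated at t - 3.

f(t) = Heaviside(t - 3)*(sin(t - 3))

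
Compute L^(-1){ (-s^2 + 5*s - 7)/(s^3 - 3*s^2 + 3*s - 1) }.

-3*t^2*exp(t)/2 + 3*t*exp(t) - exp(t)

Factor the denominator: s^3 - 3*s^2 + 3*s - 1 = (s - 1)^3.
Partial fraction decomposition gives [-1/(s - 1)] + [3/(s - 1)^2] + [-3/(s - 1)^3].
Invert each term: -1/(s - 1) ↔ -e^(t); 3/(s - 1)^2 ↔ 3t·e^(t); -3/(s - 1)^3 ↔ (-3/2)t^2·e^(t).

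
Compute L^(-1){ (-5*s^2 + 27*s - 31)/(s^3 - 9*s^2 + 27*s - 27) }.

Factor the denominator: s^3 - 9*s^2 + 27*s - 27 = (s - 3)^3.
Partial fraction decomposition gives [-5/(s - 3)] + [-3/(s - 3)^2] + [5/(s - 3)^3].
Invert each term: -5/(s - 3) ↔ -5e^(3t); -3/(s - 3)^2 ↔ -3t·e^(3t); 5/(s - 3)^3 ↔ (5/2)t^2·e^(3t).

5*t^2*exp(3*t)/2 - 3*t*exp(3*t) - 5*exp(3*t)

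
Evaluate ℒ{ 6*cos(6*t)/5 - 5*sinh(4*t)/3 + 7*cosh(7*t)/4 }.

Apply the Laplace transform termwise.
(7/4)·[L{cosh(7t)} = s/(s^2 - 49)]; (-5/3)·[L{sinh(4t)} = 4/(s^2 - 16)]; (6/5)·[L{cos(6t)} = s/(s^2 + 36)].

6*s/(5*(s^2 + 36)) + 7*s/(4*(s^2 - 49)) - 20/(3*(s^2 - 16))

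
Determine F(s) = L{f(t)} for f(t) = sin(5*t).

L{sin(5t)} = 5/(s^2 + 25).

F(s) = 5/(s^2 + 25)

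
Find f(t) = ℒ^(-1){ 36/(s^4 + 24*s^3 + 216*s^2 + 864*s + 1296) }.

f(t) = 6*t^3*exp(-6*t)

Rewrite the denominator: s^4 + 24*s^3 + 216*s^2 + 864*s + 1296 = (s + 6)^4.
The form in (s + 6) signals a first-shifting-theorem factor e^(-6t).
Since L{t^3} = 3!/s^4 = 6/s^4, the inverse is t^3*e^(-6*t), scaled by 6.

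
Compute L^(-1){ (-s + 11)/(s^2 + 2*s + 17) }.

Complete the square in the denominator: s^2 + 2*s + 17 = (s + 1)^2 + 4^2.
Split the numerator to match: -s + 11 = -1·(s + 1) + 3·4.
Invert each term: -1·(s + 1)/((s + 1)^2 + 16) ↔ -e^(-t)cos(4t); 3·4/((s + 1)^2 + 16) ↔ 3e^(-t)sin(4t).

3*exp(-t)*sin(4*t) - exp(-t)*cos(4*t)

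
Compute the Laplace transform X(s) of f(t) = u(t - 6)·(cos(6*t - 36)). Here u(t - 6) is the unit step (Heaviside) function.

X(s) = s*exp(-6*s)/(s^2 + 36)

By the second shifting theorem, L{u(t - c)·g(t - c)} = e^(-cs)·G(s) with c = 6 and G(s) = L{g(t)}.
L{cos(6t)} = s/(s^2 + 36).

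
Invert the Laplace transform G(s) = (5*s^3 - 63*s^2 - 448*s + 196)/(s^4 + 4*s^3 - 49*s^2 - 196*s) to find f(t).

f(t) = -4*exp(7*t) - 1 + 5*exp(-4*t) + 5*exp(-7*t)

Factor the denominator: s^4 + 4*s^3 - 49*s^2 - 196*s = s*(s - 7)*(s + 4)*(s + 7).
Partial fraction decomposition gives [-1/s] + [-4/(s - 7)] + [5/(s + 7)] + [5/(s + 4)].
Invert each term: -1/(s - 0) ↔ -e^(0t); -4/(s - 7) ↔ -4e^(7t); 5/(s + 7) ↔ 5e^(-7t); 5/(s + 4) ↔ 5e^(-4t).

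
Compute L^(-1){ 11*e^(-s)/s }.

Heaviside(t - 1)*(11)

The factor e^(-s) signals a time shift by c = 1 (second shifting theorem).
L{11} = 11/s, so L^-1{11/s} = 11.
Hence the inverse is u(t - 1) times that function evaluated at t - 1.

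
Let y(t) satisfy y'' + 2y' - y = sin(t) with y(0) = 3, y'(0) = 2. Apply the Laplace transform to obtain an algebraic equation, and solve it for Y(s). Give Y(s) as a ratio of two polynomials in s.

Y(s) = (3*s^3 + 8*s^2 + 3*s + 9)/(s^4 + 2*s^3 + 2*s - 1)

Transform both sides with L{·}.
With L{y''} = s^2 Y - s·y(0) - y'(0) and L{y'} = sY - y(0), with y(0) = 3, y'(0) = 2: the LHS transforms to (s^2 + 2*s - 1)Y - (3*s + 8).
The right side is L{sin(t)} = 1/(s^2 + 1).
So (s^2 + 2*s - 1)Y = 1/(s^2 + 1) + (3*s + 8).
Solve for Y(s) and write it as one ratio of polynomials.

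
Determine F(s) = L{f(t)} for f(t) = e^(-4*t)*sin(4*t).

L{sin(4t)} = 4/(s^2 + 16).
By the first shifting theorem, multiplying by e^(-4t) replaces s with s + 4.

F(s) = 4/((s + 4)^2 + 16)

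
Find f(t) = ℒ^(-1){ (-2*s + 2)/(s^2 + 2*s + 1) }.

f(t) = 4*t*exp(-t) - 2*exp(-t)

Factor the denominator: s^2 + 2*s + 1 = (s + 1)^2.
Partial fraction decomposition gives [-2/(s + 1)] + [4/(s + 1)^2].
Invert each term: -2/(s + 1) ↔ -2e^(-t); 4/(s + 1)^2 ↔ 4t·e^(-t).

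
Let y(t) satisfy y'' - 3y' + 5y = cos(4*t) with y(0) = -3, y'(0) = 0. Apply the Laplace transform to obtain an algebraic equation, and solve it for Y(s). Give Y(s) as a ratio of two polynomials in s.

Y(s) = (-3*s^3 + 9*s^2 - 47*s + 144)/(s^4 - 3*s^3 + 21*s^2 - 48*s + 80)

Apply the Laplace transform to the equation.
Using L{y''} = s^2 Y - s·y(0) - y'(0) and L{y'} = sY - y(0), with y(0) = -3, y'(0) = 0, the left side becomes (s^2 - 3*s + 5)Y - (-3*s + 9).
The right side is L{cos(4*t)} = s/(s^2 + 16).
So (s^2 - 3*s + 5)Y = s/(s^2 + 16) + (-3*s + 9).
Divide through and combine into a single rational function.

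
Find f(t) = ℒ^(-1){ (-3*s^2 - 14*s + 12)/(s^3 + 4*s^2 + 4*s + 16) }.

Factor the denominator: s^3 + 4*s^2 + 4*s + 16 = (s + 4)*(s^2 + 4).
Partial fraction decomposition gives [1/(s + 4)] + [-4*s/(s^2 + 4)] + [2/(s^2 + 4)].
Invert each term: 1/(s + 4) ↔ e^(-4t); -4·s/(s^2 + 4) ↔ -4cos(2t); 1·2/(s^2 + 4) ↔ sin(2t).

f(t) = sin(2*t) - 4*cos(2*t) + exp(-4*t)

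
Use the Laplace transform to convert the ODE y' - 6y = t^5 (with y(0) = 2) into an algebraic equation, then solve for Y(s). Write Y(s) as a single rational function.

Take the Laplace transform of both sides.
The derivative rules (L{y'} = sY - y(0) = sY - 2) turn the left side into (s - 6)Y - (2).
The right side is L{t^5} = 120/s^6.
So (s - 6)Y = 120/s^6 + (2).
Divide through and combine into a single rational function.

Y(s) = (2*s^6 + 120)/(s^7 - 6*s^6)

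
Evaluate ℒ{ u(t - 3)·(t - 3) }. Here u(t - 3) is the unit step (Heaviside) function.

exp(-3*s)/s^2

By the second shifting theorem, L{u(t - c)·g(t - c)} = e^(-cs)·G(s) with c = 3 and G(s) = L{g(t)}.
L{t} = 1!/s^2 = 1/s^2.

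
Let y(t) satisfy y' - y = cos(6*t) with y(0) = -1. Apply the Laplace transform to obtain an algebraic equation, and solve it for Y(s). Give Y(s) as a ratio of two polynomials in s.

Y(s) = (-s^2 + s - 36)/(s^3 - s^2 + 36*s - 36)

Take the Laplace transform of both sides.
The derivative rules (L{y'} = sY - y(0) = sY - (-1)) turn the left side into (s - 1)Y - (-1).
The right side is L{cos(6*t)} = s/(s^2 + 36).
So (s - 1)Y = s/(s^2 + 36) + (-1).
Divide through and combine into a single rational function.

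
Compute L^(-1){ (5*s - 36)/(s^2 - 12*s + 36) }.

Factor the denominator: s^2 - 12*s + 36 = (s - 6)^2.
Partial fraction decomposition gives [5/(s - 6)] + [-6/(s - 6)^2].
Invert each term: 5/(s - 6) ↔ 5e^(6t); -6/(s - 6)^2 ↔ -6t·e^(6t).

-6*t*exp(6*t) + 5*exp(6*t)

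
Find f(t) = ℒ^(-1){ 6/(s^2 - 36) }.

Since L{sinh(6t)} = 6/(s^2 - 36), the inverse is sinh(6*t).

f(t) = sinh(6*t)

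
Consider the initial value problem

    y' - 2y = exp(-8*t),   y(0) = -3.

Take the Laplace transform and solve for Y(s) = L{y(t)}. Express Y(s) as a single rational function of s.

Y(s) = (-3*s - 23)/(s^2 + 6*s - 16)

Take the Laplace transform of both sides.
With L{y'} = sY - y(0) = sY - (-3): the LHS transforms to (s - 2)Y - (-3).
The right side is L{exp(-8*t)} = 1/(s + 8).
So (s - 2)Y = 1/(s + 8) + (-3).
Isolate Y and clear denominators.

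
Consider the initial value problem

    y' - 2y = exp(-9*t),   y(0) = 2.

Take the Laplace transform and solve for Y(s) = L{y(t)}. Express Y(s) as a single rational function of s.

Y(s) = (2*s + 19)/(s^2 + 7*s - 18)

Laplace-transform each side.
Using L{y'} = sY - y(0) = sY - 2, the left side becomes (s - 2)Y - (2).
The right side is L{exp(-9*t)} = 1/(s + 9).
So (s - 2)Y = 1/(s + 9) + (2).
Isolate Y and clear denominators.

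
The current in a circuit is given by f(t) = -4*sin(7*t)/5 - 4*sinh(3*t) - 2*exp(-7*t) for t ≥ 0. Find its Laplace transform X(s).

By linearity of the Laplace transform, transform each term separately.
(-4/5)·[L{sin(7t)} = 7/(s^2 + 49)]; (-2)·[L{e^(-7t)} = 1/(s + 7)]; (-4)·[L{sinh(3t)} = 3/(s^2 - 9)].

X(s) = -28/(5*(s^2 + 49)) - 12/(s^2 - 9) - 2/(s + 7)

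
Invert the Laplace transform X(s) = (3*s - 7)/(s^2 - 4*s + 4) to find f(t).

f(t) = -t*exp(2*t) + 3*exp(2*t)

Factor the denominator: s^2 - 4*s + 4 = (s - 2)^2.
Partial fraction decomposition gives [3/(s - 2)] + [-1/(s - 2)^2].
Invert each term: 3/(s - 2) ↔ 3e^(2t); -1/(s - 2)^2 ↔ -t·e^(2t).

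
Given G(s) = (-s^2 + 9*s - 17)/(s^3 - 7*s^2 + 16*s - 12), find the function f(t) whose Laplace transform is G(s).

f(t) = 3*t*exp(2*t) + exp(3*t) - 2*exp(2*t)

Factor the denominator: s^3 - 7*s^2 + 16*s - 12 = (s - 3)*(s - 2)^2.
Partial fraction decomposition gives [-2/(s - 2)] + [3/(s - 2)^2] + [1/(s - 3)].
Invert each term: -2/(s - 2) ↔ -2e^(2t); 3/(s - 2)^2 ↔ 3t·e^(2t); 1/(s - 3) ↔ e^(3t).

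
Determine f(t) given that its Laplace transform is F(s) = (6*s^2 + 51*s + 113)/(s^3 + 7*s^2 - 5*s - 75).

Factor the denominator: s^3 + 7*s^2 - 5*s - 75 = (s - 3)*(s + 5)^2.
Partial fraction decomposition gives [1/(s + 5)] + [-1/(s + 5)^2] + [5/(s - 3)].
Invert each term: 1/(s + 5) ↔ e^(-5t); -1/(s + 5)^2 ↔ -t·e^(-5t); 5/(s - 3) ↔ 5e^(3t).

f(t) = -t*exp(-5*t) + 5*exp(3*t) + exp(-5*t)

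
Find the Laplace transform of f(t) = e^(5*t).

1/(s - 5)

L{e^(5t)} = 1/(s - 5).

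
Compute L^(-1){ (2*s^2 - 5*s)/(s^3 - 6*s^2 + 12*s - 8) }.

Factor the denominator: s^3 - 6*s^2 + 12*s - 8 = (s - 2)^3.
Partial fraction decomposition gives [2/(s - 2)] + [3/(s - 2)^2] + [-2/(s - 2)^3].
Invert each term: 2/(s - 2) ↔ 2e^(2t); 3/(s - 2)^2 ↔ 3t·e^(2t); -2/(s - 2)^3 ↔ (-1)t^2·e^(2t).

-t^2*exp(2*t) + 3*t*exp(2*t) + 2*exp(2*t)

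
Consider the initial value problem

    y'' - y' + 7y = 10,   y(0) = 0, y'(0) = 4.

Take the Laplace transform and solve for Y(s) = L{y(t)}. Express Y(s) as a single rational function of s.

Apply the Laplace transform to the equation.
With L{y''} = s^2 Y - s·y(0) - y'(0) and L{y'} = sY - y(0), with y(0) = 0, y'(0) = 4: the LHS transforms to (s^2 - s + 7)Y - (4).
The right side is L{10} = 10/s.
So (s^2 - s + 7)Y = 10/s + (4).
Divide through and combine into a single rational function.

Y(s) = (4*s + 10)/(s^3 - s^2 + 7*s)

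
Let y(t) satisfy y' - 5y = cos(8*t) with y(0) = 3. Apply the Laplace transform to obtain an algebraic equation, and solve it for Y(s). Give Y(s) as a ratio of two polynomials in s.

Y(s) = (3*s^2 + s + 192)/(s^3 - 5*s^2 + 64*s - 320)

Apply the Laplace transform to the equation.
With L{y'} = sY - y(0) = sY - 3: the LHS transforms to (s - 5)Y - (3).
The right side is L{cos(8*t)} = s/(s^2 + 64).
So (s - 5)Y = s/(s^2 + 64) + (3).
Divide through and combine into a single rational function.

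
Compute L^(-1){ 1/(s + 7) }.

Since L{e^(-7t)} = 1/(s + 7), the inverse is e^(-7*t).

exp(-7*t)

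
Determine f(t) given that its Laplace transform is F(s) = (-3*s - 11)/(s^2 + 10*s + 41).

f(t) = exp(-5*t)*sin(4*t) - 3*exp(-5*t)*cos(4*t)

Complete the square in the denominator: s^2 + 10*s + 41 = (s + 5)^2 + 4^2.
Split the numerator to match: -3*s - 11 = -3·(s + 5) + 1·4.
Invert each term: -3·(s + 5)/((s + 5)^2 + 16) ↔ -3e^(-5t)cos(4t); 1·4/((s + 5)^2 + 16) ↔ e^(-5t)sin(4t).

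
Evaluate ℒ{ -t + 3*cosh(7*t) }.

Apply the Laplace transform termwise.
(-1)·[L{t} = 1!/s^2 = 1/s^2]; (3)·[L{cosh(7t)} = s/(s^2 - 49)].

3*s/(s^2 - 49) - 1/s^2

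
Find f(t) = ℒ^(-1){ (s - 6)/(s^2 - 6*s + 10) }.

f(t) = -3*exp(3*t)*sin(t) + exp(3*t)*cos(t)

Complete the square in the denominator: s^2 - 6*s + 10 = (s - 3)^2 + 1^2.
Split the numerator to match: s - 6 = 1·(s - 3) - 3·1.
Invert each term: 1·(s - 3)/((s - 3)^2 + 1) ↔ e^(3t)cos(t); -3·1/((s - 3)^2 + 1) ↔ -3e^(3t)sin(t).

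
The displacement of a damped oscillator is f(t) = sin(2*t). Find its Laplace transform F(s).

F(s) = 2/(s^2 + 4)

L{sin(2t)} = 2/(s^2 + 4).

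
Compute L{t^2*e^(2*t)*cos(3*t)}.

L{cos(3t)} = s/(s^2 + 9).
Multiplying by e^(2t) shifts s → s - 2, so L{e^(2*t)*cos(3*t)} = (s - 2)/((s - 2)^2 + 9).
Then apply L{t^2·g(t)} = (-1)^2 d^2/ds^2[H(s)] with H(s) = (s - 2)/((s - 2)^2 + 9):
differentiating 2 times and applying the sign gives 2*(s - 2)*(s^2 - 4*s - 23)/(s^2 - 4*s + 13)^3.

2*(s - 2)*(s^2 - 4*s - 23)/(s^2 - 4*s + 13)^3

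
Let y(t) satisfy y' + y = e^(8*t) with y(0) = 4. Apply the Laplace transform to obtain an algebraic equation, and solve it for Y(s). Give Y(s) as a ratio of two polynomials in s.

Apply the Laplace transform to the equation.
With L{y'} = sY - y(0) = sY - 4: the LHS transforms to (s + 1)Y - (4).
The right side is L{e^(8*t)} = 1/(s - 8).
So (s + 1)Y = 1/(s - 8) + (4).
Isolate Y and clear denominators.

Y(s) = (4*s - 31)/(s^2 - 7*s - 8)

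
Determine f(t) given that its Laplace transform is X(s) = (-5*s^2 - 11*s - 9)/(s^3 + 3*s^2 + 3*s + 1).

f(t) = -3*t^2*exp(-t)/2 - t*exp(-t) - 5*exp(-t)

Factor the denominator: s^3 + 3*s^2 + 3*s + 1 = (s + 1)^3.
Partial fraction decomposition gives [-5/(s + 1)] + [-1/(s + 1)^2] + [-3/(s + 1)^3].
Invert each term: -5/(s + 1) ↔ -5e^(-t); -1/(s + 1)^2 ↔ -t·e^(-t); -3/(s + 1)^3 ↔ (-3/2)t^2·e^(-t).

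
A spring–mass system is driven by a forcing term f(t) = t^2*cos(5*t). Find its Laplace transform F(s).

F(s) = 2*s*(s^2 - 75)/(s^2 + 25)^3

L{cos(5t)} = s/(s^2 + 25).
Then apply L{t^2·g(t)} = (-1)^2 d^2/ds^2[G(s)] with G(s) = s/(s^2 + 25):
differentiating 2 times and applying the sign gives 2*s*(s^2 - 75)/(s^2 + 25)^3.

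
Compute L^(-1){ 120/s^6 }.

t^5

Since L{t^5} = 5!/s^6 = 120/s^6, the inverse is t^5.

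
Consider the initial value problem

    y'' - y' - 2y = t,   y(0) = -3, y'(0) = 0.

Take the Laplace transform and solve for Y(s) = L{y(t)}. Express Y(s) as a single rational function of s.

Transform both sides with L{·}.
Using L{y''} = s^2 Y - s·y(0) - y'(0) and L{y'} = sY - y(0), with y(0) = -3, y'(0) = 0, the left side becomes (s^2 - s - 2)Y - (-3*s + 3).
The right side is L{t} = s^(-2).
So (s^2 - s - 2)Y = s^(-2) + (-3*s + 3).
Divide through and combine into a single rational function.

Y(s) = (-3*s^3 + 3*s^2 + 1)/(s^4 - s^3 - 2*s^2)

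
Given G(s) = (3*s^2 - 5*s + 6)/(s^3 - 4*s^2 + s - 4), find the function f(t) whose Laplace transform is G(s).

f(t) = 2*exp(4*t) - sin(t) + cos(t)

Factor the denominator: s^3 - 4*s^2 + s - 4 = (s - 4)*(s^2 + 1).
Partial fraction decomposition gives [2/(s - 4)] + [s/(s^2 + 1)] + [-1/(s^2 + 1)].
Invert each term: 2/(s - 4) ↔ 2e^(4t); 1·s/(s^2 + 1) ↔ cos(t); -1·1/(s^2 + 1) ↔ -sin(t).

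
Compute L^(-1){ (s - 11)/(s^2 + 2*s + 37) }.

Complete the square in the denominator: s^2 + 2*s + 37 = (s + 1)^2 + 6^2.
Split the numerator to match: s - 11 = 1·(s + 1) - 2·6.
Invert each term: 1·(s + 1)/((s + 1)^2 + 36) ↔ e^(-t)cos(6t); -2·6/((s + 1)^2 + 36) ↔ -2e^(-t)sin(6t).

-2*exp(-t)*sin(6*t) + exp(-t)*cos(6*t)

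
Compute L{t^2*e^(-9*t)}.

L{e^(-9t)} = 1/(s + 9).
Then apply L{t^2·g(t)} = (-1)^2 d^2/ds^2[H(s)] with H(s) = 1/(s + 9):
differentiating 2 times and applying the sign gives 2/(s + 9)^3.

2/(s + 9)^3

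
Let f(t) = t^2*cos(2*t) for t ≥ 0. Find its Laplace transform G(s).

G(s) = 2*s*(s^2 - 12)/(s^2 + 4)^3

L{cos(2t)} = s/(s^2 + 4).
Then apply L{t^2·g(t)} = (-1)^2 d^2/ds^2[H(s)] with H(s) = s/(s^2 + 4):
differentiating 2 times and applying the sign gives 2*s*(s^2 - 12)/(s^2 + 4)^3.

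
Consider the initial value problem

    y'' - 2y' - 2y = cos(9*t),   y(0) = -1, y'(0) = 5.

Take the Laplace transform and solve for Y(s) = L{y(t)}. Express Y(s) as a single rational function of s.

Laplace-transform each side.
With L{y''} = s^2 Y - s·y(0) - y'(0) and L{y'} = sY - y(0), with y(0) = -1, y'(0) = 5: the LHS transforms to (s^2 - 2*s - 2)Y - (-s + 7).
The right side is L{cos(9*t)} = s/(s^2 + 81).
So (s^2 - 2*s - 2)Y = s/(s^2 + 81) + (-s + 7).
Divide through and combine into a single rational function.

Y(s) = (-s^3 + 7*s^2 - 80*s + 567)/(s^4 - 2*s^3 + 79*s^2 - 162*s - 162)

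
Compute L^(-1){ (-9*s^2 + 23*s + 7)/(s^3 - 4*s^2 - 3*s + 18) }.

-t*exp(3*t) - 6*exp(3*t) - 3*exp(-2*t)

Factor the denominator: s^3 - 4*s^2 - 3*s + 18 = (s - 3)^2*(s + 2).
Partial fraction decomposition gives [-6/(s - 3)] + [-1/(s - 3)^2] + [-3/(s + 2)].
Invert each term: -6/(s - 3) ↔ -6e^(3t); -1/(s - 3)^2 ↔ -t·e^(3t); -3/(s + 2) ↔ -3e^(-2t).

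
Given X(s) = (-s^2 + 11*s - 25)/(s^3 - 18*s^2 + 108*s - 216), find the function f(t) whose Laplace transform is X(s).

f(t) = 5*t^2*exp(6*t)/2 - t*exp(6*t) - exp(6*t)

Factor the denominator: s^3 - 18*s^2 + 108*s - 216 = (s - 6)^3.
Partial fraction decomposition gives [-1/(s - 6)] + [-1/(s - 6)^2] + [5/(s - 6)^3].
Invert each term: -1/(s - 6) ↔ -e^(6t); -1/(s - 6)^2 ↔ -t·e^(6t); 5/(s - 6)^3 ↔ (5/2)t^2·e^(6t).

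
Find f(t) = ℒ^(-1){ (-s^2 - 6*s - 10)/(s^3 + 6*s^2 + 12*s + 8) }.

f(t) = -t^2*exp(-2*t) - 2*t*exp(-2*t) - exp(-2*t)

Factor the denominator: s^3 + 6*s^2 + 12*s + 8 = (s + 2)^3.
Partial fraction decomposition gives [-1/(s + 2)] + [-2/(s + 2)^2] + [-2/(s + 2)^3].
Invert each term: -1/(s + 2) ↔ -e^(-2t); -2/(s + 2)^2 ↔ -2t·e^(-2t); -2/(s + 2)^3 ↔ (-1)t^2·e^(-2t).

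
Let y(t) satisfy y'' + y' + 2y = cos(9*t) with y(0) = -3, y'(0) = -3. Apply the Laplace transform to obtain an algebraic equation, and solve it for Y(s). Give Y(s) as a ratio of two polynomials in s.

Apply the Laplace transform to the equation.
With L{y''} = s^2 Y - s·y(0) - y'(0) and L{y'} = sY - y(0), with y(0) = -3, y'(0) = -3: the LHS transforms to (s^2 + s + 2)Y - (-3*s - 6).
The right side is L{cos(9*t)} = s/(s^2 + 81).
So (s^2 + s + 2)Y = s/(s^2 + 81) + (-3*s - 6).
Divide through and combine into a single rational function.

Y(s) = (-3*s^3 - 6*s^2 - 242*s - 486)/(s^4 + s^3 + 83*s^2 + 81*s + 162)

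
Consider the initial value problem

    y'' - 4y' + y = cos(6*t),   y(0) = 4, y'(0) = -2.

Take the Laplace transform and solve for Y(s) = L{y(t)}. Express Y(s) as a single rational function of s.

Laplace-transform each side.
The derivative rules (L{y''} = s^2 Y - s·y(0) - y'(0) and L{y'} = sY - y(0), with y(0) = 4, y'(0) = -2) turn the left side into (s^2 - 4*s + 1)Y - (4*s - 18).
The right side is L{cos(6*t)} = s/(s^2 + 36).
So (s^2 - 4*s + 1)Y = s/(s^2 + 36) + (4*s - 18).
Divide through and combine into a single rational function.

Y(s) = (4*s^3 - 18*s^2 + 145*s - 648)/(s^4 - 4*s^3 + 37*s^2 - 144*s + 36)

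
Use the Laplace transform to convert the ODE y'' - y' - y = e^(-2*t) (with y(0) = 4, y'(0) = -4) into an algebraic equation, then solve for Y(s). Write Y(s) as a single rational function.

Y(s) = (4*s^2 - 15)/(s^3 + s^2 - 3*s - 2)

Apply the Laplace transform to the equation.
The derivative rules (L{y''} = s^2 Y - s·y(0) - y'(0) and L{y'} = sY - y(0), with y(0) = 4, y'(0) = -4) turn the left side into (s^2 - s - 1)Y - (4*s - 8).
The right side is L{e^(-2*t)} = 1/(s + 2).
So (s^2 - s - 1)Y = 1/(s + 2) + (4*s - 8).
Solve for Y(s) and write it as one ratio of polynomials.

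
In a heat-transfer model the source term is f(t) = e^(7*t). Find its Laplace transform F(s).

F(s) = 1/(s - 7)

L{e^(7t)} = 1/(s - 7).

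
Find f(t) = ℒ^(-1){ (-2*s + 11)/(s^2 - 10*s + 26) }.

Complete the square in the denominator: s^2 - 10*s + 26 = (s - 5)^2 + 1^2.
Split the numerator to match: -2*s + 11 = -2·(s - 5) + 1·1.
Invert each term: -2·(s - 5)/((s - 5)^2 + 1) ↔ -2e^(5t)cos(t); 1·1/((s - 5)^2 + 1) ↔ e^(5t)sin(t).

f(t) = exp(5*t)*sin(t) - 2*exp(5*t)*cos(t)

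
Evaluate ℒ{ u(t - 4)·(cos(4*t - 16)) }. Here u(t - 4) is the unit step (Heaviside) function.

By the second shifting theorem, L{u(t - c)·g(t - c)} = e^(-cs)·G(s) with c = 4 and G(s) = L{g(t)}.
L{cos(4t)} = s/(s^2 + 16).

s*exp(-4*s)/(s^2 + 16)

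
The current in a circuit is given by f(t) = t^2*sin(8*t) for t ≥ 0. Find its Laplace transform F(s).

L{sin(8t)} = 8/(s^2 + 64).
Then apply L{t^2·g(t)} = (-1)^2 d^2/ds^2[G(s)] with G(s) = 8/(s^2 + 64):
differentiating 2 times and applying the sign gives 16*(3*s^2 - 64)/(s^2 + 64)^3.

F(s) = 16*(3*s^2 - 64)/(s^2 + 64)^3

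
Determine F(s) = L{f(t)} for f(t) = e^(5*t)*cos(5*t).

L{cos(5t)} = s/(s^2 + 25).
By the first shifting theorem, multiplying by e^(5t) replaces s with s - 5.

F(s) = (s - 5)/((s - 5)^2 + 25)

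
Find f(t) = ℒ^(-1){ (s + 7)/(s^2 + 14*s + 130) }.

Rewrite the denominator: s^2 + 14*s + 130 = (s + 7)^2 + 81.
The form in (s + 7) signals a first-shifting-theorem factor e^(-7t).
Since L{cos(9t)} = s/(s^2 + 81), the inverse is e^(-7*t)*cos(9*t).

f(t) = exp(-7*t)*cos(9*t)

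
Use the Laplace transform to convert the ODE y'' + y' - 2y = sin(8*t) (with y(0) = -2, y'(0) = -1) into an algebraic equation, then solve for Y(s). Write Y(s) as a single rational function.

Y(s) = (-2*s^3 - 3*s^2 - 128*s - 184)/(s^4 + s^3 + 62*s^2 + 64*s - 128)

Apply the Laplace transform to the equation.
The derivative rules (L{y''} = s^2 Y - s·y(0) - y'(0) and L{y'} = sY - y(0), with y(0) = -2, y'(0) = -1) turn the left side into (s^2 + s - 2)Y - (-2*s - 3).
The right side is L{sin(8*t)} = 8/(s^2 + 64).
So (s^2 + s - 2)Y = 8/(s^2 + 64) + (-2*s - 3).
Isolate Y and clear denominators.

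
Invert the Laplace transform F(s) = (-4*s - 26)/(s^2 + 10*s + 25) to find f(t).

Factor the denominator: s^2 + 10*s + 25 = (s + 5)^2.
Partial fraction decomposition gives [-4/(s + 5)] + [-6/(s + 5)^2].
Invert each term: -4/(s + 5) ↔ -4e^(-5t); -6/(s + 5)^2 ↔ -6t·e^(-5t).

f(t) = -6*t*exp(-5*t) - 4*exp(-5*t)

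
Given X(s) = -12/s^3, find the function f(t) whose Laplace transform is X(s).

Since L{t^2} = 2!/s^3 = 2/s^3, the inverse is t^2, scaled by -6.

f(t) = -6*t^2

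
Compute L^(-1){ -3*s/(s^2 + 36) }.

-3*cos(6*t)

Since L{cos(6t)} = s/(s^2 + 36), the inverse is cos(6*t), scaled by -3.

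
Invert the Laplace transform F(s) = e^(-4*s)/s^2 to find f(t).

The factor e^(-4s) signals a time shift by c = 4 (second shifting theorem).
L{t} = 1!/s^2 = 1/s^2, so L^-1{s^(-2)} = t.
Hence the inverse is u(t - 4) times that function evaluated at t - 4.

f(t) = Heaviside(t - 4)*(t - 4)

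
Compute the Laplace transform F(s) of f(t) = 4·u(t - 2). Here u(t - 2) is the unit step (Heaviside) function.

F(s) = 4*exp(-2*s)/s

By the second shifting theorem, L{u(t - c)·g(t - c)} = e^(-cs)·G(s) with c = 2 and G(s) = L{g(t)}.
L{4} = 4/s.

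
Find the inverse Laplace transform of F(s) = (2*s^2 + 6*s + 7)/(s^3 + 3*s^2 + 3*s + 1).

3*t^2*exp(-t)/2 + 2*t*exp(-t) + 2*exp(-t)

Factor the denominator: s^3 + 3*s^2 + 3*s + 1 = (s + 1)^3.
Partial fraction decomposition gives [2/(s + 1)] + [2/(s + 1)^2] + [3/(s + 1)^3].
Invert each term: 2/(s + 1) ↔ 2e^(-t); 2/(s + 1)^2 ↔ 2t·e^(-t); 3/(s + 1)^3 ↔ (3/2)t^2·e^(-t).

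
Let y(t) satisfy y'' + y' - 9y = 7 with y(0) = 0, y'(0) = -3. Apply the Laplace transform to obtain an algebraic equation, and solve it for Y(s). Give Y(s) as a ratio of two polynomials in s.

Y(s) = (-3*s + 7)/(s^3 + s^2 - 9*s)

Take the Laplace transform of both sides.
With L{y''} = s^2 Y - s·y(0) - y'(0) and L{y'} = sY - y(0), with y(0) = 0, y'(0) = -3: the LHS transforms to (s^2 + s - 9)Y - (-3).
The right side is L{7} = 7/s.
So (s^2 + s - 9)Y = 7/s + (-3).
Isolate Y and clear denominators.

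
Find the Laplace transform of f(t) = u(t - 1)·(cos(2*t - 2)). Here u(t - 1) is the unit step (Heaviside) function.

By the second shifting theorem, L{u(t - c)·g(t - c)} = e^(-cs)·G(s) with c = 1 and G(s) = L{g(t)}.
L{cos(2t)} = s/(s^2 + 4).

s*exp(-s)/(s^2 + 4)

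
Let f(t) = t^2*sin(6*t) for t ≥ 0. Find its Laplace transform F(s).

F(s) = 36*(s^2 - 12)/(s^2 + 36)^3

L{sin(6t)} = 6/(s^2 + 36).
Then apply L{t^2·g(t)} = (-1)^2 d^2/ds^2[G(s)] with G(s) = 6/(s^2 + 36):
differentiating 2 times and applying the sign gives 36*(s^2 - 12)/(s^2 + 36)^3.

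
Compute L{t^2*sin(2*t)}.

L{sin(2t)} = 2/(s^2 + 4).
Then apply L{t^2·g(t)} = (-1)^2 d^2/ds^2[G(s)] with G(s) = 2/(s^2 + 4):
differentiating 2 times and applying the sign gives 4*(3*s^2 - 4)/(s^2 + 4)^3.

4*(3*s^2 - 4)/(s^2 + 4)^3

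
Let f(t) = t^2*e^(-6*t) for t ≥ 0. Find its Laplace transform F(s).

L{e^(-6t)} = 1/(s + 6).
Then apply L{t^2·g(t)} = (-1)^2 d^2/ds^2[G(s)] with G(s) = 1/(s + 6):
differentiating 2 times and applying the sign gives 2/(s + 6)^3.

F(s) = 2/(s + 6)^3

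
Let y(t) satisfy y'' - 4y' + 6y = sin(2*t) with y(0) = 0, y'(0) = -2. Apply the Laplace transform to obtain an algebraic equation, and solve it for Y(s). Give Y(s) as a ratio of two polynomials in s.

Laplace-transform each side.
With L{y''} = s^2 Y - s·y(0) - y'(0) and L{y'} = sY - y(0), with y(0) = 0, y'(0) = -2: the LHS transforms to (s^2 - 4*s + 6)Y - (-2).
The right side is L{sin(2*t)} = 2/(s^2 + 4).
So (s^2 - 4*s + 6)Y = 2/(s^2 + 4) + (-2).
Divide through and combine into a single rational function.

Y(s) = (-2*s^2 - 6)/(s^4 - 4*s^3 + 10*s^2 - 16*s + 24)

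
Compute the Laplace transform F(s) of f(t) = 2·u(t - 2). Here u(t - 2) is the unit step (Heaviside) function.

F(s) = 2*exp(-2*s)/s

By the second shifting theorem, L{u(t - c)·g(t - c)} = e^(-cs)·G(s) with c = 2 and G(s) = L{g(t)}.
L{2} = 2/s.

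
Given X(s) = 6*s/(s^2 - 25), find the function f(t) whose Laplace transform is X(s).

Since L{cosh(5t)} = s/(s^2 - 25), the inverse is cosh(5*t), scaled by 6.

f(t) = 6*cosh(5*t)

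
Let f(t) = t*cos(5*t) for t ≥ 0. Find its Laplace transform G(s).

L{cos(5t)} = s/(s^2 + 25).
Then apply L{t·g(t)} = -d/ds[H(s)] with H(s) = s/(s^2 + 25):
differentiating 1 time and applying the sign gives (s - 5)*(s + 5)/(s^2 + 25)^2.

G(s) = (s - 5)*(s + 5)/(s^2 + 25)^2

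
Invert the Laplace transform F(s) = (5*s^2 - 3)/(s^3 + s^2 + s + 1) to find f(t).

f(t) = -4*sin(t) + 4*cos(t) + exp(-t)

Factor the denominator: s^3 + s^2 + s + 1 = (s + 1)*(s^2 + 1).
Partial fraction decomposition gives [1/(s + 1)] + [4*s/(s^2 + 1)] + [-4/(s^2 + 1)].
Invert each term: 1/(s + 1) ↔ e^(-t); 4·s/(s^2 + 1) ↔ 4cos(t); -4·1/(s^2 + 1) ↔ -4sin(t).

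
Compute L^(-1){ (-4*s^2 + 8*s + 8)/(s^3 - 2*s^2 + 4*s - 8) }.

exp(2*t) - sin(2*t) - 5*cos(2*t)

Factor the denominator: s^3 - 2*s^2 + 4*s - 8 = (s - 2)*(s^2 + 4).
Partial fraction decomposition gives [1/(s - 2)] + [-5*s/(s^2 + 4)] + [-2/(s^2 + 4)].
Invert each term: 1/(s - 2) ↔ e^(2t); -5·s/(s^2 + 4) ↔ -5cos(2t); -1·2/(s^2 + 4) ↔ -sin(2t).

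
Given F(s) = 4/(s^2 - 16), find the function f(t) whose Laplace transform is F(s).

f(t) = sinh(4*t)

Since L{sinh(4t)} = 4/(s^2 - 16), the inverse is sinh(4*t).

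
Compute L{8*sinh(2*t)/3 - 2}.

By linearity of the Laplace transform, transform each term separately.
(8/3)·[L{sinh(2t)} = 2/(s^2 - 4)]; L{-2} = -2/s.

16/(3*(s^2 - 4)) - 2/s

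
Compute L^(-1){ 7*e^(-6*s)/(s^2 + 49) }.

Heaviside(t - 6)*(sin(7*t - 42))

The factor e^(-6s) signals a time shift by c = 6 (second shifting theorem).
L{sin(7t)} = 7/(s^2 + 49), so L^-1{7/(s^2 + 49)} = sin(7*t).
Hence the inverse is u(t - 6) times that function evaluated at t - 6.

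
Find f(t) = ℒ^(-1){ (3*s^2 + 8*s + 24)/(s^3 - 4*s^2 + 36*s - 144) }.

f(t) = 2*exp(4*t) + 2*sin(6*t) + cos(6*t)

Factor the denominator: s^3 - 4*s^2 + 36*s - 144 = (s - 4)*(s^2 + 36).
Partial fraction decomposition gives [2/(s - 4)] + [s/(s^2 + 36)] + [12/(s^2 + 36)].
Invert each term: 2/(s - 4) ↔ 2e^(4t); 1·s/(s^2 + 36) ↔ cos(6t); 2·6/(s^2 + 36) ↔ 2sin(6t).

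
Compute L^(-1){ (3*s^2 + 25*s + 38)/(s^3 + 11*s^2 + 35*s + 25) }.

Factor the denominator: s^3 + 11*s^2 + 35*s + 25 = (s + 1)*(s + 5)^2.
Partial fraction decomposition gives [2/(s + 5)] + [3/(s + 5)^2] + [1/(s + 1)].
Invert each term: 2/(s + 5) ↔ 2e^(-5t); 3/(s + 5)^2 ↔ 3t·e^(-5t); 1/(s + 1) ↔ e^(-t).

3*t*exp(-5*t) + exp(-t) + 2*exp(-5*t)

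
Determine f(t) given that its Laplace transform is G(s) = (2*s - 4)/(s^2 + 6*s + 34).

f(t) = -2*exp(-3*t)*sin(5*t) + 2*exp(-3*t)*cos(5*t)

Complete the square in the denominator: s^2 + 6*s + 34 = (s + 3)^2 + 5^2.
Split the numerator to match: 2*s - 4 = 2·(s + 3) - 2·5.
Invert each term: 2·(s + 3)/((s + 3)^2 + 25) ↔ 2e^(-3t)cos(5t); -2·5/((s + 3)^2 + 25) ↔ -2e^(-3t)sin(5t).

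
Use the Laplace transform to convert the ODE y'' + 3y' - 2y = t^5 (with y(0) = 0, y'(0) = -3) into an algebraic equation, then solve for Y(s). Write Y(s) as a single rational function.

Take the Laplace transform of both sides.
Using L{y''} = s^2 Y - s·y(0) - y'(0) and L{y'} = sY - y(0), with y(0) = 0, y'(0) = -3, the left side becomes (s^2 + 3*s - 2)Y - (-3).
The right side is L{t^5} = 120/s^6.
So (s^2 + 3*s - 2)Y = 120/s^6 + (-3).
Solve for Y(s) and write it as one ratio of polynomials.

Y(s) = (-3*s^6 + 120)/(s^8 + 3*s^7 - 2*s^6)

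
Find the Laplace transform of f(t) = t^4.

L{t^4} = 4!/s^5 = 24/s^5.

24/s^5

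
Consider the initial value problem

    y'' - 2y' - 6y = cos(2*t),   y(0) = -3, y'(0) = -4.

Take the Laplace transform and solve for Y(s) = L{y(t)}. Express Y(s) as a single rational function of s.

Apply the Laplace transform to the equation.
The derivative rules (L{y''} = s^2 Y - s·y(0) - y'(0) and L{y'} = sY - y(0), with y(0) = -3, y'(0) = -4) turn the left side into (s^2 - 2*s - 6)Y - (-3*s + 2).
The right side is L{cos(2*t)} = s/(s^2 + 4).
So (s^2 - 2*s - 6)Y = s/(s^2 + 4) + (-3*s + 2).
Solve for Y(s) and write it as one ratio of polynomials.

Y(s) = (-3*s^3 + 2*s^2 - 11*s + 8)/(s^4 - 2*s^3 - 2*s^2 - 8*s - 24)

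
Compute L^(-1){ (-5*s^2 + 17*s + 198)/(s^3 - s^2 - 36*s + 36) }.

2*exp(6*t) - 6*exp(t) - exp(-6*t)

Factor the denominator: s^3 - s^2 - 36*s + 36 = (s - 6)*(s - 1)*(s + 6).
Partial fraction decomposition gives [-1/(s + 6)] + [-6/(s - 1)] + [2/(s - 6)].
Invert each term: -1/(s + 6) ↔ -e^(-6t); -6/(s - 1) ↔ -6e^(t); 2/(s - 6) ↔ 2e^(6t).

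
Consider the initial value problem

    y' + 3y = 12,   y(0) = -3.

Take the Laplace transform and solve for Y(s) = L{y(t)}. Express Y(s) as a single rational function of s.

Y(s) = (-3*s + 12)/(s^2 + 3*s)

Take the Laplace transform of both sides.
With L{y'} = sY - y(0) = sY - (-3): the LHS transforms to (s + 3)Y - (-3).
The right side is L{12} = 12/s.
So (s + 3)Y = 12/s + (-3).
Isolate Y and clear denominators.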